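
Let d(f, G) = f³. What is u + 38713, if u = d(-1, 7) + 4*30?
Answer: 38832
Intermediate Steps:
u = 119 (u = (-1)³ + 4*30 = -1 + 120 = 119)
u + 38713 = 119 + 38713 = 38832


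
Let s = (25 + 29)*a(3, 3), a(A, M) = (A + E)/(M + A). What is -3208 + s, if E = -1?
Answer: -3190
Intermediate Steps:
a(A, M) = (-1 + A)/(A + M) (a(A, M) = (A - 1)/(M + A) = (-1 + A)/(A + M))
s = 18 (s = (25 + 29)*((-1 + 3)/(3 + 3)) = 54*(2/6) = 54*((⅙)*2) = 54*(⅓) = 18)
-3208 + s = -3208 + 18 = -3190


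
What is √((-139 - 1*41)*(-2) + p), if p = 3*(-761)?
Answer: I*√1923 ≈ 43.852*I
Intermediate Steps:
p = -2283
√((-139 - 1*41)*(-2) + p) = √((-139 - 1*41)*(-2) - 2283) = √((-139 - 41)*(-2) - 2283) = √(-180*(-2) - 2283) = √(360 - 2283) = √(-1923) = I*√1923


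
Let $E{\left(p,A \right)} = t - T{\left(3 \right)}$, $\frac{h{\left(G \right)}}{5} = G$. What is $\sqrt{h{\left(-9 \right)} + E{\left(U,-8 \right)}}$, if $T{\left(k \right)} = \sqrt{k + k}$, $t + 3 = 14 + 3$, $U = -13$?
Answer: $\sqrt{-31 - \sqrt{6}} \approx 5.7836 i$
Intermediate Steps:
$h{\left(G \right)} = 5 G$
$t = 14$ ($t = -3 + \left(14 + 3\right) = -3 + 17 = 14$)
$T{\left(k \right)} = \sqrt{2} \sqrt{k}$ ($T{\left(k \right)} = \sqrt{2 k} = \sqrt{2} \sqrt{k}$)
$E{\left(p,A \right)} = 14 - \sqrt{6}$ ($E{\left(p,A \right)} = 14 - \sqrt{2} \sqrt{3} = 14 - \sqrt{6}$)
$\sqrt{h{\left(-9 \right)} + E{\left(U,-8 \right)}} = \sqrt{5 \left(-9\right) + \left(14 - \sqrt{6}\right)} = \sqrt{-45 + \left(14 - \sqrt{6}\right)} = \sqrt{-31 - \sqrt{6}}$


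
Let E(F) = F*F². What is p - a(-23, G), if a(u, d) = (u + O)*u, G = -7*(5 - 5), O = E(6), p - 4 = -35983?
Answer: -31540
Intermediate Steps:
p = -35979 (p = 4 - 35983 = -35979)
E(F) = F³
O = 216 (O = 6³ = 216)
G = 0 (G = -7*0 = 0)
a(u, d) = u*(216 + u) (a(u, d) = (u + 216)*u = (216 + u)*u = u*(216 + u))
p - a(-23, G) = -35979 - (-23)*(216 - 23) = -35979 - (-23)*193 = -35979 - 1*(-4439) = -35979 + 4439 = -31540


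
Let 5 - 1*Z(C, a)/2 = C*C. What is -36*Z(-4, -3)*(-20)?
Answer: -15840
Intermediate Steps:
Z(C, a) = 10 - 2*C² (Z(C, a) = 10 - 2*C*C = 10 - 2*C²)
-36*Z(-4, -3)*(-20) = -36*(10 - 2*(-4)²)*(-20) = -36*(10 - 2*16)*(-20) = -36*(10 - 32)*(-20) = -36*(-22)*(-20) = 792*(-20) = -15840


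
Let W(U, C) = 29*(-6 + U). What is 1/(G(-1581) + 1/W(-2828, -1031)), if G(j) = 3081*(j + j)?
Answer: -82186/800666038693 ≈ -1.0265e-7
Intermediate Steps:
W(U, C) = -174 + 29*U
G(j) = 6162*j (G(j) = 3081*(2*j) = 6162*j)
1/(G(-1581) + 1/W(-2828, -1031)) = 1/(6162*(-1581) + 1/(-174 + 29*(-2828))) = 1/(-9742122 + 1/(-174 - 82012)) = 1/(-9742122 + 1/(-82186)) = 1/(-9742122 - 1/82186) = 1/(-800666038693/82186) = -82186/800666038693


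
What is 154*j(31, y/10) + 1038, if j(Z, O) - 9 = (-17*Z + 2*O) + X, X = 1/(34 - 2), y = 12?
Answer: -6268767/80 ≈ -78360.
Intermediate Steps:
X = 1/32 ≈ 0.031250
j(Z, O) = 289/32 - 17*Z + 2*O (j(Z, O) = 9 + ((-17*Z + 2*O) + 1/32) = 9 + (1/32 - 17*Z + 2*O) = 289/32 - 17*Z + 2*O)
154*j(31, y/10) + 1038 = 154*(289/32 - 17*31 + 2*(12/10)) + 1038 = 154*(289/32 - 527 + 2*(12*(⅒))) + 1038 = 154*(289/32 - 527 + 2*(6/5)) + 1038 = 154*(289/32 - 527 + 12/5) + 1038 = 154*(-82491/160) + 1038 = -6351807/80 + 1038 = -6268767/80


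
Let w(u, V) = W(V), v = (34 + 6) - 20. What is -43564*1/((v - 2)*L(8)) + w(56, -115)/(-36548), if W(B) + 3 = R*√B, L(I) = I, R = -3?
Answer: -24877760/82233 + 3*I*√115/36548 ≈ -302.53 + 0.00088025*I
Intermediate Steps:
v = 20 (v = 40 - 20 = 20)
W(B) = -3 - 3*√B
w(u, V) = -3 - 3*√V
-43564*1/((v - 2)*L(8)) + w(56, -115)/(-36548) = -43564*1/(8*(20 - 2)) + (-3 - 3*I*√115)/(-36548) = -43564/(8*18) + (-3 - 3*I*√115)*(-1/36548) = -43564/144 + (-3 - 3*I*√115)*(-1/36548) = -43564*1/144 + (3/36548 + 3*I*√115/36548) = -10891/36 + (3/36548 + 3*I*√115/36548) = -24877760/82233 + 3*I*√115/36548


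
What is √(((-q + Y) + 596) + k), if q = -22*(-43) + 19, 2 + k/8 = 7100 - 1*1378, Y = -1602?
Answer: √43789 ≈ 209.26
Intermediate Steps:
k = 45760 (k = -16 + 8*(7100 - 1*1378) = -16 + 8*(7100 - 1378) = -16 + 8*5722 = -16 + 45776 = 45760)
q = 965 (q = 946 + 19 = 965)
√(((-q + Y) + 596) + k) = √(((-1*965 - 1602) + 596) + 45760) = √(((-965 - 1602) + 596) + 45760) = √((-2567 + 596) + 45760) = √(-1971 + 45760) = √43789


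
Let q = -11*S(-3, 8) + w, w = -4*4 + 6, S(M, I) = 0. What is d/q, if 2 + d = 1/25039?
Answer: 50077/250390 ≈ 0.20000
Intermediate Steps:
w = -10 (w = -16 + 6 = -10)
d = -50077/25039 (d = -2 + 1/25039 = -50077/25039 ≈ -2.0000)
q = -10 (q = -11*0 - 10 = 0 - 10 = -10)
d/q = -50077/25039/(-10) = -50077/25039*(-⅒) = 50077/250390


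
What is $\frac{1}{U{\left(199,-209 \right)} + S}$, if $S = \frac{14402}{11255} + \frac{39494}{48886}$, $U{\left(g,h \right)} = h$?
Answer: $- \frac{275105965}{56922866114} \approx -0.004833$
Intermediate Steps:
$S = \frac{574280571}{275105965}$ ($S = 14402 \cdot \frac{1}{11255} + 39494 \cdot \frac{1}{48886} = \frac{14402}{11255} + \frac{19747}{24443} = \frac{574280571}{275105965} \approx 2.0875$)
$\frac{1}{U{\left(199,-209 \right)} + S} = \frac{1}{-209 + \frac{574280571}{275105965}} = \frac{1}{- \frac{56922866114}{275105965}} = - \frac{275105965}{56922866114}$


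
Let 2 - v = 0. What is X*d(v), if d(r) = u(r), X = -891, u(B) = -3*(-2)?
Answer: -5346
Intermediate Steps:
v = 2 (v = 2 - 1*0 = 2 + 0 = 2)
u(B) = 6
d(r) = 6
X*d(v) = -891*6 = -5346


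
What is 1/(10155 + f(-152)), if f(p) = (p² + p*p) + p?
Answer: 1/56211 ≈ 1.7790e-5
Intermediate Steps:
f(p) = p + 2*p² (f(p) = (p² + p²) + p = 2*p² + p = p + 2*p²)
1/(10155 + f(-152)) = 1/(10155 - 152*(1 + 2*(-152))) = 1/(10155 - 152*(1 - 304)) = 1/(10155 - 152*(-303)) = 1/(10155 + 46056) = 1/56211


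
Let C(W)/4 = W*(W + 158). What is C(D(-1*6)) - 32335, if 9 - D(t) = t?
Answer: -21955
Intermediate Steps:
D(t) = 9 - t
C(W) = 4*W*(158 + W) (C(W) = 4*(W*(W + 158)) = 4*(W*(158 + W)) = 4*W*(158 + W))
C(D(-1*6)) - 32335 = 4*(9 - (-1)*6)*(158 + (9 - (-1)*6)) - 32335 = 4*(9 - 1*(-6))*(158 + (9 - 1*(-6))) - 32335 = 4*(9 + 6)*(158 + (9 + 6)) - 32335 = 4*15*(158 + 15) - 32335 = 4*15*173 - 32335 = 10380 - 32335 = -21955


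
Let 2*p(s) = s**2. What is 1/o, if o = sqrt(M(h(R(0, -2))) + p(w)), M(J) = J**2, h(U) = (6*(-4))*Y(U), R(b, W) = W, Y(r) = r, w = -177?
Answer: sqrt(66)/1089 ≈ 0.0074601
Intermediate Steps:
h(U) = -24*U (h(U) = (6*(-4))*U = -24*U)
p(s) = s**2/2
o = 33*sqrt(66)/2 (o = sqrt((-24*(-2))**2 + (1/2)*(-177)**2) = sqrt(48**2 + (1/2)*31329) = sqrt(2304 + 31329/2) = sqrt(35937/2) = 33*sqrt(66)/2 ≈ 134.05)
1/o = 1/(33*sqrt(66)/2) = sqrt(66)/1089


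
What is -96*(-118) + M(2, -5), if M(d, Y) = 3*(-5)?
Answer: 11313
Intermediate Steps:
M(d, Y) = -15
-96*(-118) + M(2, -5) = -96*(-118) - 15 = 11328 - 15 = 11313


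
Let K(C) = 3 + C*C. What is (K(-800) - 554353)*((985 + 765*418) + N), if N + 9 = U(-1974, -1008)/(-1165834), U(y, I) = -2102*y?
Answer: 16013656863595200/582917 ≈ 2.7472e+10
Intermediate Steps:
N = -7320927/582917 (N = -9 - 2102*(-1974)/(-1165834) = -9 + 4149348*(-1/1165834) = -9 - 2074674/582917 = -7320927/582917 ≈ -12.559)
K(C) = 3 + C²
(K(-800) - 554353)*((985 + 765*418) + N) = ((3 + (-800)²) - 554353)*((985 + 765*418) - 7320927/582917) = ((3 + 640000) - 554353)*((985 + 319770) - 7320927/582917) = (640003 - 554353)*(320755 - 7320927/582917) = 85650*(186966221408/582917) = 16013656863595200/582917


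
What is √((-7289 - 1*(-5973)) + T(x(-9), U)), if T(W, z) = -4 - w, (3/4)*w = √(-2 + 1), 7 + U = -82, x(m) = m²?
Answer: 2*√(-2970 - 3*I)/3 ≈ 0.018349 - 36.332*I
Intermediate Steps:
U = -89 (U = -7 - 82 = -89)
w = 4*I/3 (w = 4*√(-2 + 1)/3 = 4*√(-1)/3 = 4*I/3 ≈ 1.3333*I)
T(W, z) = -4 - 4*I/3
√((-7289 - 1*(-5973)) + T(x(-9), U)) = √((-7289 - 1*(-5973)) + (-4 - 4*I/3)) = √((-7289 + 5973) + (-4 - 4*I/3)) = √(-1316 + (-4 - 4*I/3)) = √(-1320 - 4*I/3)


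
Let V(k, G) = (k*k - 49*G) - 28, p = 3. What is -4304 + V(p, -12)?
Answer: -3735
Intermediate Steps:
V(k, G) = -28 + k**2 - 49*G (V(k, G) = (k**2 - 49*G) - 28 = -28 + k**2 - 49*G)
-4304 + V(p, -12) = -4304 + (-28 + 3**2 - 49*(-12)) = -4304 + (-28 + 9 + 588) = -4304 + 569 = -3735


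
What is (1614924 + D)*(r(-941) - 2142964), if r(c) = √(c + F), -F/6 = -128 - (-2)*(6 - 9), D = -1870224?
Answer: 547098709200 - 255300*I*√137 ≈ 5.471e+11 - 2.9882e+6*I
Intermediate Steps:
F = 804 (F = -6*(-128 - (-2)*(6 - 9)) = -6*(-128 - (-2)*(-3)) = -6*(-128 - 1*6) = -6*(-128 - 6) = -6*(-134) = 804)
r(c) = √(804 + c) (r(c) = √(c + 804) = √(804 + c))
(1614924 + D)*(r(-941) - 2142964) = (1614924 - 1870224)*(√(804 - 941) - 2142964) = -255300*(√(-137) - 2142964) = -255300*(I*√137 - 2142964) = -255300*(-2142964 + I*√137) = 547098709200 - 255300*I*√137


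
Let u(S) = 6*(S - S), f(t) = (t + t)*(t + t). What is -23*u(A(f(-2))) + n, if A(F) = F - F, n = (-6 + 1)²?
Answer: 25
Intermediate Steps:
f(t) = 4*t² (f(t) = (2*t)*(2*t) = 4*t²)
n = 25 (n = (-5)² = 25)
A(F) = 0
u(S) = 0 (u(S) = 6*0 = 0)
-23*u(A(f(-2))) + n = -23*0 + 25 = 0 + 25 = 25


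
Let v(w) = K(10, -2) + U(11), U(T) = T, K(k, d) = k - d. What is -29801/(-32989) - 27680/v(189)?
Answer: -912450097/758747 ≈ -1202.6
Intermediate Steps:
v(w) = 23 (v(w) = (10 - 1*(-2)) + 11 = (10 + 2) + 11 = 12 + 11 = 23)
-29801/(-32989) - 27680/v(189) = -29801/(-32989) - 27680/23 = -29801*(-1/32989) - 27680*1/23 = 29801/32989 - 27680/23 = -912450097/758747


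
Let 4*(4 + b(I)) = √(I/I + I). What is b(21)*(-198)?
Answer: 792 - 99*√22/2 ≈ 559.82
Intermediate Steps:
b(I) = -4 + √(1 + I)/4 (b(I) = -4 + √(I/I + I)/4 = -4 + √(1 + I)/4)
b(21)*(-198) = (-4 + √(1 + 21)/4)*(-198) = (-4 + √22/4)*(-198) = 792 - 99*√22/2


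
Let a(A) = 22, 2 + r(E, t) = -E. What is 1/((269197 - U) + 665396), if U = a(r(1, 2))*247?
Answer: 1/929159 ≈ 1.0762e-6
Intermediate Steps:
r(E, t) = -2 - E
U = 5434 (U = 22*247 = 5434)
1/((269197 - U) + 665396) = 1/((269197 - 1*5434) + 665396) = 1/((269197 - 5434) + 665396) = 1/(263763 + 665396) = 1/929159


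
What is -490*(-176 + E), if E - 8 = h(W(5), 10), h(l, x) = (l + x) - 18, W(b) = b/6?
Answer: 257495/3 ≈ 85832.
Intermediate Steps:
W(b) = b/6 (W(b) = b*(⅙) = b/6)
h(l, x) = -18 + l + x
E = ⅚ (E = 8 + (-18 + (⅙)*5 + 10) = 8 + (-18 + ⅚ + 10) = 8 - 43/6 = ⅚ ≈ 0.83333)
-490*(-176 + E) = -490*(-176 + ⅚) = -490*(-1051/6) = 257495/3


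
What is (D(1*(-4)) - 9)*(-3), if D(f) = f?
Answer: 39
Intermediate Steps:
(D(1*(-4)) - 9)*(-3) = (1*(-4) - 9)*(-3) = (-4 - 9)*(-3) = -13*(-3) = 39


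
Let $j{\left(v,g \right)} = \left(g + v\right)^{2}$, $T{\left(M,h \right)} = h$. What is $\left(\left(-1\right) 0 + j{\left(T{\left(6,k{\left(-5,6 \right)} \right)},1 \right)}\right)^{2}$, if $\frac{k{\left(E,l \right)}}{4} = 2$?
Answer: $6561$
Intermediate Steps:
$k{\left(E,l \right)} = 8$ ($k{\left(E,l \right)} = 4 \cdot 2 = 8$)
$\left(\left(-1\right) 0 + j{\left(T{\left(6,k{\left(-5,6 \right)} \right)},1 \right)}\right)^{2} = \left(\left(-1\right) 0 + \left(1 + 8\right)^{2}\right)^{2} = \left(0 + 9^{2}\right)^{2} = \left(0 + 81\right)^{2} = 81^{2} = 6561$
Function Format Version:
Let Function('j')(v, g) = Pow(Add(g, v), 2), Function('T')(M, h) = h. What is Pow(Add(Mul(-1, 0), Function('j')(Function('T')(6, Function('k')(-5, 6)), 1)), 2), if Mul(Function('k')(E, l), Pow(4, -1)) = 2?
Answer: 6561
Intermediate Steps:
Function('k')(E, l) = 8 (Function('k')(E, l) = Mul(4, 2) = 8)
Pow(Add(Mul(-1, 0), Function('j')(Function('T')(6, Function('k')(-5, 6)), 1)), 2) = Pow(Add(Mul(-1, 0), Pow(Add(1, 8), 2)), 2) = Pow(Add(0, Pow(9, 2)), 2) = Pow(Add(0, 81), 2) = Pow(81, 2) = 6561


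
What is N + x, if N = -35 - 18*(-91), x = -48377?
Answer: -46774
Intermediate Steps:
N = 1603 (N = -35 + 1638 = 1603)
N + x = 1603 - 48377 = -46774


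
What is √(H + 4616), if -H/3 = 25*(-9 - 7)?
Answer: 2*√1454 ≈ 76.263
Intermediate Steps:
H = 1200 (H = -75*(-9 - 7) = -75*(-16) = -3*(-400) = 1200)
√(H + 4616) = √(1200 + 4616) = √5816 = 2*√1454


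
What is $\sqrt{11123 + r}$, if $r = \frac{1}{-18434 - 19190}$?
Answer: $\frac{\sqrt{3936333409906}}{18812} \approx 105.47$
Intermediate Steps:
$r = - \frac{1}{37624}$ ($r = \frac{1}{-37624} = - \frac{1}{37624} \approx -2.6579 \cdot 10^{-5}$)
$\sqrt{11123 + r} = \sqrt{11123 - \frac{1}{37624}} = \sqrt{\frac{418491751}{37624}} = \frac{\sqrt{3936333409906}}{18812}$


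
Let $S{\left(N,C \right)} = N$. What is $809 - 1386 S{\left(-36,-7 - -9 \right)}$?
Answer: $50705$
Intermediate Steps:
$809 - 1386 S{\left(-36,-7 - -9 \right)} = 809 - -49896 = 809 + 49896 = 50705$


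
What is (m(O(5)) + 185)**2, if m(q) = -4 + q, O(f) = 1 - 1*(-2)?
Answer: 33856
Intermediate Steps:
O(f) = 3 (O(f) = 1 + 2 = 3)
(m(O(5)) + 185)**2 = ((-4 + 3) + 185)**2 = (-1 + 185)**2 = 184**2 = 33856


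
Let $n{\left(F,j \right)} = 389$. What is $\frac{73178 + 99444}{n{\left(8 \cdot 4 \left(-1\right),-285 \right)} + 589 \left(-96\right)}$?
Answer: $- \frac{172622}{56155} \approx -3.074$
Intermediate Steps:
$\frac{73178 + 99444}{n{\left(8 \cdot 4 \left(-1\right),-285 \right)} + 589 \left(-96\right)} = \frac{73178 + 99444}{389 + 589 \left(-96\right)} = \frac{172622}{389 - 56544} = \frac{172622}{-56155} = 172622 \left(- \frac{1}{56155}\right) = - \frac{172622}{56155}$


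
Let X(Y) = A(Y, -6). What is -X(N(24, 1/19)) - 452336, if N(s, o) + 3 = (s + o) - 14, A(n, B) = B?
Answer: -452330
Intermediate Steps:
N(s, o) = -17 + o + s (N(s, o) = -3 + ((s + o) - 14) = -3 + ((o + s) - 14) = -3 + (-14 + o + s) = -17 + o + s)
X(Y) = -6
-X(N(24, 1/19)) - 452336 = -1*(-6) - 452336 = 6 - 452336 = -452330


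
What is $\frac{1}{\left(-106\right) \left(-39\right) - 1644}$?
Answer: $\frac{1}{2490} \approx 0.00040161$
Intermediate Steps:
$\frac{1}{\left(-106\right) \left(-39\right) - 1644} = \frac{1}{4134 - 1644} = \frac{1}{2490}$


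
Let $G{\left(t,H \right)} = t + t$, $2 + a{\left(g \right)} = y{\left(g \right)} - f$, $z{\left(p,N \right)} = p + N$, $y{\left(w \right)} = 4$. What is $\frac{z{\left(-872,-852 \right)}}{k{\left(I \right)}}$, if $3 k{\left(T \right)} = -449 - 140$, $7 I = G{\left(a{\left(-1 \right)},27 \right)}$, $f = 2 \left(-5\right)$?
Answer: $\frac{5172}{589} \approx 8.781$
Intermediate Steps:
$f = -10$
$z{\left(p,N \right)} = N + p$
$a{\left(g \right)} = 12$ ($a{\left(g \right)} = -2 + \left(4 - -10\right) = -2 + \left(4 + 10\right) = -2 + 14 = 12$)
$G{\left(t,H \right)} = 2 t$
$I = \frac{24}{7}$ ($I = \frac{2 \cdot 12}{7} = \frac{1}{7} \cdot 24 = \frac{24}{7} \approx 3.4286$)
$k{\left(T \right)} = - \frac{589}{3}$ ($k{\left(T \right)} = \frac{-449 - 140}{3} = \frac{1}{3} \left(-589\right) = - \frac{589}{3}$)
$\frac{z{\left(-872,-852 \right)}}{k{\left(I \right)}} = \frac{-852 - 872}{- \frac{589}{3}} = \left(-1724\right) \left(- \frac{3}{589}\right) = \frac{5172}{589}$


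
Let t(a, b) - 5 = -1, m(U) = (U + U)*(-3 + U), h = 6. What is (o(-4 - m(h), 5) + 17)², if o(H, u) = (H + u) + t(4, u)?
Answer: 196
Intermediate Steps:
m(U) = 2*U*(-3 + U) (m(U) = (2*U)*(-3 + U) = 2*U*(-3 + U))
t(a, b) = 4 (t(a, b) = 5 - 1 = 4)
o(H, u) = 4 + H + u (o(H, u) = (H + u) + 4 = 4 + H + u)
(o(-4 - m(h), 5) + 17)² = ((4 + (-4 - 2*6*(-3 + 6)) + 5) + 17)² = ((4 + (-4 - 2*6*3) + 5) + 17)² = ((4 + (-4 - 1*36) + 5) + 17)² = ((4 + (-4 - 36) + 5) + 17)² = ((4 - 40 + 5) + 17)² = (-31 + 17)² = (-14)² = 196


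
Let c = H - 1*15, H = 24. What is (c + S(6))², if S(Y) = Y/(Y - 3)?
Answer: 121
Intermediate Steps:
S(Y) = Y/(-3 + Y)
c = 9 (c = 24 - 1*15 = 24 - 15 = 9)
(c + S(6))² = (9 + 6/(-3 + 6))² = (9 + 6/3)² = (9 + 6*(⅓))² = (9 + 2)² = 11² = 121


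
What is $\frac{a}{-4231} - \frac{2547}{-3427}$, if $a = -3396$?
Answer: $\frac{22414449}{14499637} \approx 1.5459$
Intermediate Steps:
$\frac{a}{-4231} - \frac{2547}{-3427} = - \frac{3396}{-4231} - \frac{2547}{-3427} = \left(-3396\right) \left(- \frac{1}{4231}\right) - - \frac{2547}{3427} = \frac{3396}{4231} + \frac{2547}{3427} = \frac{22414449}{14499637}$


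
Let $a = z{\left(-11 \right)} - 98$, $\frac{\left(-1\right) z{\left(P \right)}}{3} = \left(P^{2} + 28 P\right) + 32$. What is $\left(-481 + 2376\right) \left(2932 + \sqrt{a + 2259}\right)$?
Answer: $5556140 + 1895 \sqrt{2626} \approx 5.6532 \cdot 10^{6}$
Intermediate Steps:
$z{\left(P \right)} = -96 - 84 P - 3 P^{2}$ ($z{\left(P \right)} = - 3 \left(\left(P^{2} + 28 P\right) + 32\right) = - 3 \left(32 + P^{2} + 28 P\right) = -96 - 84 P - 3 P^{2}$)
$a = 367$ ($a = \left(-96 - -924 - 3 \left(-11\right)^{2}\right) - 98 = \left(-96 + 924 - 363\right) - 98 = 465 - 98 = 367$)
$\left(-481 + 2376\right) \left(2932 + \sqrt{a + 2259}\right) = \left(-481 + 2376\right) \left(2932 + \sqrt{367 + 2259}\right) = 1895 \left(2932 + \sqrt{2626}\right) = 5556140 + 1895 \sqrt{2626}$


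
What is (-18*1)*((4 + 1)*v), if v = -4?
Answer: 360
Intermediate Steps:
(-18*1)*((4 + 1)*v) = (-18*1)*((4 + 1)*(-4)) = -90*(-4) = -18*(-20) = 360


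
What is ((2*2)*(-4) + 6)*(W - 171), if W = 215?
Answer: -440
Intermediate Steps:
((2*2)*(-4) + 6)*(W - 171) = ((2*2)*(-4) + 6)*(215 - 171) = (4*(-4) + 6)*44 = (-16 + 6)*44 = -10*44 = -440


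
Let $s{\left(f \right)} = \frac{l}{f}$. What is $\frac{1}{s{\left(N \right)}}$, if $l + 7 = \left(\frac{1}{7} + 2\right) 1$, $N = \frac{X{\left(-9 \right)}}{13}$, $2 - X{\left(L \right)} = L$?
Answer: $- \frac{77}{442} \approx -0.17421$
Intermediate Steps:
$X{\left(L \right)} = 2 - L$
$N = \frac{11}{13}$ ($N = \frac{2 - -9}{13} = \left(2 + 9\right) \frac{1}{13} = 11 \cdot \frac{1}{13} = \frac{11}{13} \approx 0.84615$)
$l = - \frac{34}{7}$ ($l = -7 + \left(\frac{1}{7} + 2\right) 1 = -7 + \frac{15}{7} \cdot 1 = -7 + \frac{15}{7} = - \frac{34}{7} \approx -4.8571$)
$s{\left(f \right)} = - \frac{34}{7 f}$
$\frac{1}{s{\left(N \right)}} = \frac{1}{\left(- \frac{34}{7}\right) \frac{1}{\frac{11}{13}}} = \frac{1}{\left(- \frac{34}{7}\right) \frac{13}{11}} = \frac{1}{- \frac{442}{77}} = - \frac{77}{442}$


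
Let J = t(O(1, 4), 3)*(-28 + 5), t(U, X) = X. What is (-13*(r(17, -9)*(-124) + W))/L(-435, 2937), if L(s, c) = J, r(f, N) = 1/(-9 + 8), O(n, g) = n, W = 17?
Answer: 611/23 ≈ 26.565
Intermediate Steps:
r(f, N) = -1 (r(f, N) = 1/(-1) = -1)
J = -69 (J = 3*(-28 + 5) = 3*(-23) = -69)
L(s, c) = -69
(-13*(r(17, -9)*(-124) + W))/L(-435, 2937) = -13*(-1*(-124) + 17)/(-69) = -13*(124 + 17)*(-1/69) = -13*141*(-1/69) = -1833*(-1/69) = 611/23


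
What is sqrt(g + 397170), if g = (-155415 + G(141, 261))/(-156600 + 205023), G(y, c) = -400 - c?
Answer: sqrt(931271466922782)/48423 ≈ 630.21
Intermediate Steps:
g = -156076/48423 (g = (-155415 + (-400 - 1*261))/(-156600 + 205023) = (-155415 + (-400 - 261))/48423 = (-155415 - 661)*(1/48423) = -156076*1/48423 = -156076/48423 ≈ -3.2232)
sqrt(g + 397170) = sqrt(-156076/48423 + 397170) = sqrt(19232006834/48423) = sqrt(931271466922782)/48423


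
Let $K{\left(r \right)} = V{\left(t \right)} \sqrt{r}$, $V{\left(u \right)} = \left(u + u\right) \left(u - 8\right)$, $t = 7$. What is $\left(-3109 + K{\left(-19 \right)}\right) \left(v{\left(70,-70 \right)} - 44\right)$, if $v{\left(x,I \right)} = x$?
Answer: $-80834 - 364 i \sqrt{19} \approx -80834.0 - 1586.6 i$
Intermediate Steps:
$V{\left(u \right)} = 2 u \left(-8 + u\right)$
$K{\left(r \right)} = - 14 \sqrt{r}$ ($K{\left(r \right)} = 2 \cdot 7 \left(-8 + 7\right) \sqrt{r} = 2 \cdot 7 \left(-1\right) \sqrt{r} = - 14 \sqrt{r}$)
$\left(-3109 + K{\left(-19 \right)}\right) \left(v{\left(70,-70 \right)} - 44\right) = \left(-3109 - 14 \sqrt{-19}\right) \left(70 - 44\right) = \left(-3109 - 14 i \sqrt{19}\right) 26 = -80834 - 364 i \sqrt{19}$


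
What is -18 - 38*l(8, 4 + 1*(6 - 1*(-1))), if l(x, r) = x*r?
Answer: -3362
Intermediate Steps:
l(x, r) = r*x
-18 - 38*l(8, 4 + 1*(6 - 1*(-1))) = -18 - 38*(4 + 1*(6 - 1*(-1)))*8 = -18 - 38*(4 + 1*(6 + 1))*8 = -18 - 38*(4 + 1*7)*8 = -18 - 38*(4 + 7)*8 = -18 - 418*8 = -18 - 38*88 = -18 - 3344 = -3362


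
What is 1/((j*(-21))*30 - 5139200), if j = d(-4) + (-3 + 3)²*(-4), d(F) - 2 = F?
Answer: -1/5137940 ≈ -1.9463e-7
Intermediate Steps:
d(F) = 2 + F
j = -2 (j = (2 - 4) + (-3 + 3)²*(-4) = -2 + 0²*(-4) = -2 + 0*(-4) = -2 + 0 = -2)
1/((j*(-21))*30 - 5139200) = 1/(-2*(-21)*30 - 5139200) = 1/(42*30 - 5139200) = 1/(1260 - 5139200) = 1/(-5137940) = -1/5137940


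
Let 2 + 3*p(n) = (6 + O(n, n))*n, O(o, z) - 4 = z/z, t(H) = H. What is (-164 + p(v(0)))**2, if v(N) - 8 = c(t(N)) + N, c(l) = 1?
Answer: 156025/9 ≈ 17336.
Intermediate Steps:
O(o, z) = 5 (O(o, z) = 4 + z/z = 4 + 1 = 5)
v(N) = 9 + N (v(N) = 8 + (1 + N) = 9 + N)
p(n) = -2/3 + 11*n/3 (p(n) = -2/3 + ((6 + 5)*n)/3 = -2/3 + (11*n)/3 = -2/3 + 11*n/3)
(-164 + p(v(0)))**2 = (-164 + (-2/3 + 11*(9 + 0)/3))**2 = (-164 + (-2/3 + (11/3)*9))**2 = (-164 + (-2/3 + 33))**2 = (-164 + 97/3)**2 = (-395/3)**2 = 156025/9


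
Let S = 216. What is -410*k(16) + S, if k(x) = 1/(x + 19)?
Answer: 1430/7 ≈ 204.29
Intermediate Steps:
k(x) = 1/(19 + x)
-410*k(16) + S = -410/(19 + 16) + 216 = -410/35 + 216 = -410*1/35 + 216 = -82/7 + 216 = 1430/7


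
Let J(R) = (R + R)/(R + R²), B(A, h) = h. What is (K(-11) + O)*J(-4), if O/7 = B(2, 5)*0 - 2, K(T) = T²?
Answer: -214/3 ≈ -71.333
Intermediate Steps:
J(R) = 2*R/(R + R²) (J(R) = (2*R)/(R + R²) = 2*R/(R + R²))
O = -14 (O = 7*(5*0 - 2) = 7*(0 - 2) = 7*(-2) = -14)
(K(-11) + O)*J(-4) = ((-11)² - 14)*(2/(1 - 4)) = (121 - 14)*(2/(-3)) = 107*(2*(-⅓)) = 107*(-⅔) = -214/3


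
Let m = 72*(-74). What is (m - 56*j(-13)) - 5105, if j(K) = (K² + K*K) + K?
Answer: -28633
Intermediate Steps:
j(K) = K + 2*K² (j(K) = (K² + K²) + K = 2*K² + K = K + 2*K²)
m = -5328
(m - 56*j(-13)) - 5105 = (-5328 - (-728)*(1 + 2*(-13))) - 5105 = (-5328 - (-728)*(1 - 26)) - 5105 = (-5328 - (-728)*(-25)) - 5105 = (-5328 - 56*325) - 5105 = (-5328 - 18200) - 5105 = -23528 - 5105 = -28633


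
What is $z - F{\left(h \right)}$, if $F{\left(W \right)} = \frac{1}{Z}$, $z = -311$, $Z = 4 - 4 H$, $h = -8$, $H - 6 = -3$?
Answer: $- \frac{2487}{8} \approx -310.88$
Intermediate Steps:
$H = 3$ ($H = 6 - 3 = 3$)
$Z = -8$ ($Z = 4 - 12 = -8$)
$F{\left(W \right)} = - \frac{1}{8}$ ($F{\left(W \right)} = \frac{1}{-8} = - \frac{1}{8}$)
$z - F{\left(h \right)} = -311 - - \frac{1}{8} = -311 + \frac{1}{8} = - \frac{2487}{8}$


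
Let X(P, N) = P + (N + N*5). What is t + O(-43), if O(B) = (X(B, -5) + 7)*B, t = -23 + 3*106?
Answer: 3133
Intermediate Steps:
t = 295 (t = -23 + 318 = 295)
X(P, N) = P + 6*N (X(P, N) = P + (N + 5*N) = P + 6*N)
O(B) = B*(-23 + B) (O(B) = ((B + 6*(-5)) + 7)*B = ((B - 30) + 7)*B = ((-30 + B) + 7)*B = (-23 + B)*B = B*(-23 + B))
t + O(-43) = 295 - 43*(-23 - 43) = 295 - 43*(-66) = 295 + 2838 = 3133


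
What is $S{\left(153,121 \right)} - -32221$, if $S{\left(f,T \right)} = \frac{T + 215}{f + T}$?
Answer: $\frac{4414445}{137} \approx 32222.0$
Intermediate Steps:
$S{\left(f,T \right)} = \frac{215 + T}{T + f}$
$S{\left(153,121 \right)} - -32221 = \frac{215 + 121}{121 + 153} - -32221 = \frac{1}{274} \cdot 336 + 32221 = \frac{168}{137} + 32221 = \frac{4414445}{137}$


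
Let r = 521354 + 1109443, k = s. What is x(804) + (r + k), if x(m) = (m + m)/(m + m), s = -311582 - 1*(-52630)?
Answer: 1371846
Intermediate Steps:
s = -258952 (s = -311582 + 52630 = -258952)
k = -258952
x(m) = 1 (x(m) = (2*m)/((2*m)) = (2*m)*(1/(2*m)) = 1)
r = 1630797
x(804) + (r + k) = 1 + (1630797 - 258952) = 1 + 1371845 = 1371846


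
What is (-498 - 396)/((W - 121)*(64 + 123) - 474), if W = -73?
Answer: 447/18376 ≈ 0.024325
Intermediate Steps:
(-498 - 396)/((W - 121)*(64 + 123) - 474) = (-498 - 396)/((-73 - 121)*(64 + 123) - 474) = -894/(-194*187 - 474) = -894/(-36278 - 474) = -894/(-36752) = -894*(-1/36752) = 447/18376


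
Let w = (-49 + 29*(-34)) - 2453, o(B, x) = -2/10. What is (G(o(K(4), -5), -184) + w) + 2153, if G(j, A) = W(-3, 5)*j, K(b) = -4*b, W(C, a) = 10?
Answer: -1337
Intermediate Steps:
o(B, x) = -⅕ (o(B, x) = -2*⅒ = -⅕)
G(j, A) = 10*j
w = -3488 (w = (-49 - 986) - 2453 = -1035 - 2453 = -3488)
(G(o(K(4), -5), -184) + w) + 2153 = (10*(-⅕) - 3488) + 2153 = (-2 - 3488) + 2153 = -3490 + 2153 = -1337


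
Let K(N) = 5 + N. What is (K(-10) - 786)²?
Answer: 625681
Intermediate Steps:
(K(-10) - 786)² = ((5 - 10) - 786)² = (-5 - 786)² = (-791)² = 625681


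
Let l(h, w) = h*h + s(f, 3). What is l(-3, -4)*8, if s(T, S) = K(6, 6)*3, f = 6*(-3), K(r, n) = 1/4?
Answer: 78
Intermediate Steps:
K(r, n) = ¼
f = -18
s(T, S) = ¾ (s(T, S) = (¼)*3 = ¾)
l(h, w) = ¾ + h² (l(h, w) = h*h + ¾ = h² + ¾ = ¾ + h²)
l(-3, -4)*8 = (¾ + (-3)²)*8 = (¾ + 9)*8 = (39/4)*8 = 78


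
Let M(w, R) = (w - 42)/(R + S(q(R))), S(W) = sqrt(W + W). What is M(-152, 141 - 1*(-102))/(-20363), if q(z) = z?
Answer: 194/4907483 - 194*sqrt(6)/132502041 ≈ 3.5945e-5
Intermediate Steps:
S(W) = sqrt(2)*sqrt(W) (S(W) = sqrt(2*W) = sqrt(2)*sqrt(W))
M(w, R) = (-42 + w)/(R + sqrt(2)*sqrt(R)) (M(w, R) = (w - 42)/(R + sqrt(2)*sqrt(R)) = (-42 + w)/(R + sqrt(2)*sqrt(R)))
M(-152, 141 - 1*(-102))/(-20363) = ((-42 - 152)/((141 - 1*(-102)) + sqrt(2)*sqrt(141 - 1*(-102))))/(-20363) = (-194/((141 + 102) + sqrt(2)*sqrt(141 + 102)))*(-1/20363) = (-194/(243 + sqrt(2)*sqrt(243)))*(-1/20363) = (-194/(243 + sqrt(2)*(9*sqrt(3))))*(-1/20363) = (-194/(243 + 9*sqrt(6)))*(-1/20363) = -194/(243 + 9*sqrt(6))*(-1/20363) = 194/(20363*(243 + 9*sqrt(6)))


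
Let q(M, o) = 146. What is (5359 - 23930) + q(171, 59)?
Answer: -18425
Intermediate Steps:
(5359 - 23930) + q(171, 59) = (5359 - 23930) + 146 = -18571 + 146 = -18425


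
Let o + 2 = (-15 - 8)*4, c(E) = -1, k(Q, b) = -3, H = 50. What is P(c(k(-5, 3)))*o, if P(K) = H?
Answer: -4700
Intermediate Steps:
P(K) = 50
o = -94 (o = -2 + (-15 - 8)*4 = -2 - 23*4 = -2 - 92 = -94)
P(c(k(-5, 3)))*o = 50*(-94) = -4700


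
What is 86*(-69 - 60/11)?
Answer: -70434/11 ≈ -6403.1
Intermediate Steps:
86*(-69 - 60/11) = 86*(-819/11) = -70434/11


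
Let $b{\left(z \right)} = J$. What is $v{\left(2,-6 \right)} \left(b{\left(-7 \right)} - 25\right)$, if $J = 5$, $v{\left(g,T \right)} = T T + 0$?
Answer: $-720$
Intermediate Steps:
$v{\left(g,T \right)} = T^{2}$ ($v{\left(g,T \right)} = T^{2} + 0 = T^{2}$)
$b{\left(z \right)} = 5$
$v{\left(2,-6 \right)} \left(b{\left(-7 \right)} - 25\right) = \left(-6\right)^{2} \left(5 - 25\right) = 36 \left(-20\right) = -720$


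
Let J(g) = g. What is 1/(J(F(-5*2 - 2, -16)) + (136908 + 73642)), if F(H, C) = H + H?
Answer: 1/210526 ≈ 4.7500e-6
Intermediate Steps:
F(H, C) = 2*H
1/(J(F(-5*2 - 2, -16)) + (136908 + 73642)) = 1/(2*(-5*2 - 2) + (136908 + 73642)) = 1/(2*(-10 - 2) + 210550) = 1/(2*(-12) + 210550) = 1/(-24 + 210550) = 1/210526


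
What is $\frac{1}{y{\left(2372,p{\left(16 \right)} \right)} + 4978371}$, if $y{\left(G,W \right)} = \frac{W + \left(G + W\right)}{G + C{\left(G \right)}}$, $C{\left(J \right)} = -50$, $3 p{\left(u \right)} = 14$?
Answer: $\frac{3483}{17339669765} \approx 2.0087 \cdot 10^{-7}$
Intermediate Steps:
$p{\left(u \right)} = \frac{14}{3}$ ($p{\left(u \right)} = \frac{1}{3} \cdot 14 = \frac{14}{3}$)
$y{\left(G,W \right)} = \frac{G + 2 W}{-50 + G}$ ($y{\left(G,W \right)} = \frac{W + \left(G + W\right)}{G - 50} = \frac{G + 2 W}{-50 + G}$)
$\frac{1}{y{\left(2372,p{\left(16 \right)} \right)} + 4978371} = \frac{1}{\frac{2372 + 2 \cdot \frac{14}{3}}{-50 + 2372} + 4978371} = \frac{1}{\frac{2372 + \frac{28}{3}}{2322} + 4978371} = \frac{1}{\frac{1}{2322} \cdot \frac{7144}{3} + 4978371} = \frac{1}{\frac{3572}{3483} + 4978371} = \frac{1}{\frac{17339669765}{3483}} = \frac{3483}{17339669765}$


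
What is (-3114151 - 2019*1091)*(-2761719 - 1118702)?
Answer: 20631732806480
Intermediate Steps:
(-3114151 - 2019*1091)*(-2761719 - 1118702) = (-3114151 - 2202729)*(-3880421) = -5316880*(-3880421) = 20631732806480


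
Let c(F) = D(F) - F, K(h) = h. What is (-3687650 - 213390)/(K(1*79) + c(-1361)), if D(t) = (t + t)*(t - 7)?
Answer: -243815/232821 ≈ -1.0472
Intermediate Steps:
D(t) = 2*t*(-7 + t) (D(t) = (2*t)*(-7 + t) = 2*t*(-7 + t))
c(F) = -F + 2*F*(-7 + F) (c(F) = 2*F*(-7 + F) - F = -F + 2*F*(-7 + F))
(-3687650 - 213390)/(K(1*79) + c(-1361)) = (-3687650 - 213390)/(1*79 - 1361*(-15 + 2*(-1361))) = -3901040/(79 - 1361*(-15 - 2722)) = -3901040/(79 - 1361*(-2737)) = -3901040/(79 + 3725057) = -3901040/3725136 = -3901040*1/3725136 = -243815/232821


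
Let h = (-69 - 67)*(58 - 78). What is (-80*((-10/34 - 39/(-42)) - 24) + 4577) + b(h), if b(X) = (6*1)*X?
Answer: 2709183/119 ≈ 22766.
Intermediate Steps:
h = 2720 (h = -136*(-20) = 2720)
b(X) = 6*X
(-80*((-10/34 - 39/(-42)) - 24) + 4577) + b(h) = (-80*((-10/34 - 39/(-42)) - 24) + 4577) + 6*2720 = (-80*((-10*1/34 - 39*(-1/42)) - 24) + 4577) + 16320 = (-80*((-5/17 + 13/14) - 24) + 4577) + 16320 = (-80*(151/238 - 24) + 4577) + 16320 = (-80*(-5561/238) + 4577) + 16320 = (222440/119 + 4577) + 16320 = 767103/119 + 16320 = 2709183/119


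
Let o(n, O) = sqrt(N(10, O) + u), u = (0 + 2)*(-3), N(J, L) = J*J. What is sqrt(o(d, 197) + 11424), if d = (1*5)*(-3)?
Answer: sqrt(11424 + sqrt(94)) ≈ 106.93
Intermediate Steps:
N(J, L) = J**2
u = -6 (u = 2*(-3) = -6)
d = -15 (d = 5*(-3) = -15)
o(n, O) = sqrt(94) (o(n, O) = sqrt(10**2 - 6) = sqrt(100 - 6) = sqrt(94))
sqrt(o(d, 197) + 11424) = sqrt(sqrt(94) + 11424) = sqrt(11424 + sqrt(94))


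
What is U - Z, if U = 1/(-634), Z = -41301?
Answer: 26184833/634 ≈ 41301.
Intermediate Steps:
U = -1/634 ≈ -0.0015773
U - Z = -1/634 - 1*(-41301) = -1/634 + 41301 = 26184833/634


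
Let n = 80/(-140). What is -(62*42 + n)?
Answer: -18224/7 ≈ -2603.4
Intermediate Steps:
n = -4/7 (n = 80*(-1/140) = -4/7 ≈ -0.57143)
-(62*42 + n) = -(62*42 - 4/7) = -(2604 - 4/7) = -1*18224/7 = -18224/7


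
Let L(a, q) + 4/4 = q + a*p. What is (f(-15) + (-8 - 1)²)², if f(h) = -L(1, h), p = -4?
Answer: 10201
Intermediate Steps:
L(a, q) = -1 + q - 4*a (L(a, q) = -1 + (q + a*(-4)) = -1 + (q - 4*a) = -1 + q - 4*a)
f(h) = 5 - h (f(h) = -(-1 + h - 4*1) = -(-1 + h - 4) = -(-5 + h) = 5 - h)
(f(-15) + (-8 - 1)²)² = ((5 - 1*(-15)) + (-8 - 1)²)² = ((5 + 15) + (-9)²)² = (20 + 81)² = 101² = 10201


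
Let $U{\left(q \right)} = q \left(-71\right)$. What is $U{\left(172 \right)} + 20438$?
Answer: $8226$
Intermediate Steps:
$U{\left(q \right)} = - 71 q$
$U{\left(172 \right)} + 20438 = \left(-71\right) 172 + 20438 = -12212 + 20438 = 8226$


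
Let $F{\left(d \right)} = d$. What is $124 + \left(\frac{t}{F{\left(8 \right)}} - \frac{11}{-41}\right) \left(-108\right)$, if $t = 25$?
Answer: $- \frac{19883}{82} \approx -242.48$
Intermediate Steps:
$124 + \left(\frac{t}{F{\left(8 \right)}} - \frac{11}{-41}\right) \left(-108\right) = 124 + \left(\frac{25}{8} - \frac{11}{-41}\right) \left(-108\right) = 124 + \left(25 \cdot \frac{1}{8} - - \frac{11}{41}\right) \left(-108\right) = 124 + \left(\frac{25}{8} + \frac{11}{41}\right) \left(-108\right) = 124 + \frac{1113}{328} \left(-108\right) = 124 - \frac{30051}{82} = - \frac{19883}{82}$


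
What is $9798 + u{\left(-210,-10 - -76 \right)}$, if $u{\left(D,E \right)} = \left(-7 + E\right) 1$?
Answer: $9857$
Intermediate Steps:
$u{\left(D,E \right)} = -7 + E$
$9798 + u{\left(-210,-10 - -76 \right)} = 9798 - -59 = 9798 + \left(-7 + \left(-10 + 76\right)\right) = 9798 + \left(-7 + 66\right) = 9798 + 59 = 9857$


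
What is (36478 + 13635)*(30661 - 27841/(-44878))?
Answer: 68957101588487/44878 ≈ 1.5365e+9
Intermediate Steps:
(36478 + 13635)*(30661 - 27841/(-44878)) = 50113*(30661 - 27841*(-1/44878)) = 50113*(30661 + 27841/44878) = 50113*(1376032199/44878) = 68957101588487/44878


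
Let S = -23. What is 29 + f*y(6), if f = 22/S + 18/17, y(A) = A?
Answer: 11579/391 ≈ 29.614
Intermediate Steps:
f = 40/391 (f = 22/(-23) + 18/17 = 22*(-1/23) + 18*(1/17) = -22/23 + 18/17 = 40/391 ≈ 0.10230)
29 + f*y(6) = 29 + (40/391)*6 = 29 + 240/391 = 11579/391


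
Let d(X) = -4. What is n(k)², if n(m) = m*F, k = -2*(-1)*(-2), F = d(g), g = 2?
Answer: 256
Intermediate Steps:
F = -4
k = -4 (k = 2*(-2) = -4)
n(m) = -4*m (n(m) = m*(-4) = -4*m)
n(k)² = (-4*(-4))² = 16² = 256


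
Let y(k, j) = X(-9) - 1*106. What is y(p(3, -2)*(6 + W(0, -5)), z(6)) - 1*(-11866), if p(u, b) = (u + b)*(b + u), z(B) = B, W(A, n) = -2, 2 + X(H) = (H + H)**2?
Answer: 12082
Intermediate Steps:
X(H) = -2 + 4*H**2 (X(H) = -2 + (H + H)**2 = -2 + (2*H)**2 = -2 + 4*H**2)
p(u, b) = (b + u)**2 (p(u, b) = (b + u)*(b + u) = (b + u)**2)
y(k, j) = 216 (y(k, j) = (-2 + 4*(-9)**2) - 1*106 = (-2 + 4*81) - 106 = (-2 + 324) - 106 = 322 - 106 = 216)
y(p(3, -2)*(6 + W(0, -5)), z(6)) - 1*(-11866) = 216 - 1*(-11866) = 216 + 11866 = 12082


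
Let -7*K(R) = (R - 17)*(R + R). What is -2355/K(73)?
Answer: 2355/1168 ≈ 2.0163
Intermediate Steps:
K(R) = -2*R*(-17 + R)/7 (K(R) = -(R - 17)*(R + R)/7 = -(-17 + R)*2*R/7 = -2*R*(-17 + R)/7)
-2355/K(73) = -2355*7/(146*(17 - 1*73)) = -2355*7/(146*(17 - 73)) = -2355/((2/7)*73*(-56)) = -2355/(-1168) = -2355*(-1/1168) = 2355/1168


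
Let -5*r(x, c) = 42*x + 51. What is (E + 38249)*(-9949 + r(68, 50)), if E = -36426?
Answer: -95984596/5 ≈ -1.9197e+7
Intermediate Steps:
r(x, c) = -51/5 - 42*x/5 (r(x, c) = -(42*x + 51)/5 = -(51 + 42*x)/5 = -51/5 - 42*x/5)
(E + 38249)*(-9949 + r(68, 50)) = (-36426 + 38249)*(-9949 + (-51/5 - 42/5*68)) = 1823*(-9949 + (-51/5 - 2856/5)) = 1823*(-9949 - 2907/5) = 1823*(-52652/5) = -95984596/5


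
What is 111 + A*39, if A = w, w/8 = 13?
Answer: 4167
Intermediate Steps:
w = 104 (w = 8*13 = 104)
A = 104
111 + A*39 = 111 + 104*39 = 111 + 4056 = 4167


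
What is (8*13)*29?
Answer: 3016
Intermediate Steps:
(8*13)*29 = 104*29 = 3016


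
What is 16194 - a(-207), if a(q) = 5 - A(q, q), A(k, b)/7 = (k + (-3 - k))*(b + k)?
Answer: 24883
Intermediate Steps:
A(k, b) = -21*b - 21*k (A(k, b) = 7*((k + (-3 - k))*(b + k)) = 7*(-3*(b + k)) = 7*(-3*b - 3*k) = -21*b - 21*k)
a(q) = 5 + 42*q (a(q) = 5 - (-21*q - 21*q) = 5 - (-42)*q = 5 + 42*q)
16194 - a(-207) = 16194 - (5 + 42*(-207)) = 16194 - (5 - 8694) = 16194 - 1*(-8689) = 16194 + 8689 = 24883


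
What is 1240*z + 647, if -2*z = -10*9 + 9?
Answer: 50867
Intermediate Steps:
z = 81/2 (z = -(-10*9 + 9)/2 = -(-90 + 9)/2 = -½*(-81) = 81/2 ≈ 40.500)
1240*z + 647 = 1240*(81/2) + 647 = 50220 + 647 = 50867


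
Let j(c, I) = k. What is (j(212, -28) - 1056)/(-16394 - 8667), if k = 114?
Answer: 942/25061 ≈ 0.037588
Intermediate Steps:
j(c, I) = 114
(j(212, -28) - 1056)/(-16394 - 8667) = (114 - 1056)/(-16394 - 8667) = -942/(-25061) = -942*(-1/25061) = 942/25061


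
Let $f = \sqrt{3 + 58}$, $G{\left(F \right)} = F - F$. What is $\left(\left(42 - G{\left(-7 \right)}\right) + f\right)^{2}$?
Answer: $\left(42 + \sqrt{61}\right)^{2} \approx 2481.1$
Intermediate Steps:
$G{\left(F \right)} = 0$
$f = \sqrt{61} \approx 7.8102$
$\left(\left(42 - G{\left(-7 \right)}\right) + f\right)^{2} = \left(\left(42 - 0\right) + \sqrt{61}\right)^{2} = \left(\left(42 + 0\right) + \sqrt{61}\right)^{2} = \left(42 + \sqrt{61}\right)^{2}$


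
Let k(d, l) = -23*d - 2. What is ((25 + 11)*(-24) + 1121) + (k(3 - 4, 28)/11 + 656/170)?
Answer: 245688/935 ≈ 262.77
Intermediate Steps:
k(d, l) = -2 - 23*d
((25 + 11)*(-24) + 1121) + (k(3 - 4, 28)/11 + 656/170) = ((25 + 11)*(-24) + 1121) + ((-2 - 23*(3 - 4))/11 + 656/170) = (36*(-24) + 1121) + ((-2 - 23*(-1))*(1/11) + 656*(1/170)) = (-864 + 1121) + ((-2 + 23)*(1/11) + 328/85) = 257 + (21*(1/11) + 328/85) = 257 + (21/11 + 328/85) = 257 + 5393/935 = 245688/935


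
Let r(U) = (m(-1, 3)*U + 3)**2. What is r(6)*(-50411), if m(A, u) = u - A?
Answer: -36749619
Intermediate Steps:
r(U) = (3 + 4*U)**2 (r(U) = ((3 - 1*(-1))*U + 3)**2 = ((3 + 1)*U + 3)**2 = (4*U + 3)**2 = (3 + 4*U)**2)
r(6)*(-50411) = (3 + 4*6)**2*(-50411) = (3 + 24)**2*(-50411) = 27**2*(-50411) = 729*(-50411) = -36749619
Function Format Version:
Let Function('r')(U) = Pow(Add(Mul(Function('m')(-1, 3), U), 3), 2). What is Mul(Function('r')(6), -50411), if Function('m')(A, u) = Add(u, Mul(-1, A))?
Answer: -36749619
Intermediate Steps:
Function('r')(U) = Pow(Add(3, Mul(4, U)), 2) (Function('r')(U) = Pow(Add(Mul(Add(3, Mul(-1, -1)), U), 3), 2) = Pow(Add(Mul(Add(3, 1), U), 3), 2) = Pow(Add(Mul(4, U), 3), 2) = Pow(Add(3, Mul(4, U)), 2))
Mul(Function('r')(6), -50411) = Mul(Pow(Add(3, Mul(4, 6)), 2), -50411) = Mul(Pow(Add(3, 24), 2), -50411) = Mul(Pow(27, 2), -50411) = Mul(729, -50411) = -36749619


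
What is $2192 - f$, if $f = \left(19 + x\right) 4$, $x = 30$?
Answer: $1996$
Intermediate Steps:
$f = 196$ ($f = \left(19 + 30\right) 4 = 49 \cdot 4 = 196$)
$2192 - f = 2192 - 196 = 1996$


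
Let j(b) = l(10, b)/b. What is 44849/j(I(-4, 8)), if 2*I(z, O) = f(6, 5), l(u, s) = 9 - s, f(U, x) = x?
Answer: 224245/13 ≈ 17250.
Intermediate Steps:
I(z, O) = 5/2 (I(z, O) = (1/2)*5 = 5/2)
j(b) = (9 - b)/b
44849/j(I(-4, 8)) = 44849/(((9 - 1*5/2)/(5/2))) = 44849/((2*(9 - 5/2)/5)) = 44849/(((2/5)*(13/2))) = 44849/(13/5) = 44849*(5/13) = 224245/13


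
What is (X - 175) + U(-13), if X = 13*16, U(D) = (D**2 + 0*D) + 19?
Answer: 221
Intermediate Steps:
U(D) = 19 + D**2 (U(D) = (D**2 + 0) + 19 = D**2 + 19 = 19 + D**2)
X = 208
(X - 175) + U(-13) = (208 - 175) + (19 + (-13)**2) = 33 + (19 + 169) = 33 + 188 = 221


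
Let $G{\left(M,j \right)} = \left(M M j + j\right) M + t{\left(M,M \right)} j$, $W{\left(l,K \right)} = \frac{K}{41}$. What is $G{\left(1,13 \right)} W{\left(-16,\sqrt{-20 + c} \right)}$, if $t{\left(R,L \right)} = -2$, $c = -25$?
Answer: $0$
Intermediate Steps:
$W{\left(l,K \right)} = \frac{K}{41}$ ($W{\left(l,K \right)} = K \frac{1}{41} = \frac{K}{41}$)
$G{\left(M,j \right)} = - 2 j + M \left(j + j M^{2}\right)$ ($G{\left(M,j \right)} = \left(M M j + j\right) M - 2 j = \left(M^{2} j + j\right) M - 2 j = \left(j M^{2} + j\right) M - 2 j = \left(j + j M^{2}\right) M - 2 j = M \left(j + j M^{2}\right) - 2 j = - 2 j + M \left(j + j M^{2}\right)$)
$G{\left(1,13 \right)} W{\left(-16,\sqrt{-20 + c} \right)} = 13 \left(-2 + 1 + 1^{3}\right) \frac{\sqrt{-20 - 25}}{41} = 13 \left(-2 + 1 + 1\right) \frac{\sqrt{-45}}{41} = 13 \cdot 0 \frac{3 i \sqrt{5}}{41} = 0 \frac{3 i \sqrt{5}}{41} = 0$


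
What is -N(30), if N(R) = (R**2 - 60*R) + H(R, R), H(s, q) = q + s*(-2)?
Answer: 930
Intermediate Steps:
H(s, q) = q - 2*s
N(R) = R**2 - 61*R (N(R) = (R**2 - 60*R) + (R - 2*R) = (R**2 - 60*R) - R = R**2 - 61*R)
-N(30) = -30*(-61 + 30) = -30*(-31) = -1*(-930) = 930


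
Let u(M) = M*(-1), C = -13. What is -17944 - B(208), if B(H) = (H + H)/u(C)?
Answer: -17976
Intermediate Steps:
u(M) = -M
B(H) = 2*H/13 (B(H) = (H + H)/((-1*(-13))) = (2*H)/13 = (2*H)*(1/13) = 2*H/13)
-17944 - B(208) = -17944 - 2*208/13 = -17944 - 1*32 = -17944 - 32 = -17976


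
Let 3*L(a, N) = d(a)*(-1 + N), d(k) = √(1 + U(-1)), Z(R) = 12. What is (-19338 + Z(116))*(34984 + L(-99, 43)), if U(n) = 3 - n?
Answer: -676100784 - 270564*√5 ≈ -6.7671e+8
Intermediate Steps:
d(k) = √5 (d(k) = √(1 + (3 - 1*(-1))) = √(1 + (3 + 1)) = √(1 + 4) = √5)
L(a, N) = √5*(-1 + N)/3 (L(a, N) = (√5*(-1 + N))/3 = √5*(-1 + N)/3)
(-19338 + Z(116))*(34984 + L(-99, 43)) = (-19338 + 12)*(34984 + √5*(-1 + 43)/3) = -19326*(34984 + (⅓)*√5*42) = -19326*(34984 + 14*√5) = -676100784 - 270564*√5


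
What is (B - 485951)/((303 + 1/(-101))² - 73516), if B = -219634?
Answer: -2399224195/62181896 ≈ -38.584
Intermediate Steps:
(B - 485951)/((303 + 1/(-101))² - 73516) = (-219634 - 485951)/((303 + 1/(-101))² - 73516) = -705585/((303 - 1/101)² - 73516) = -705585/((30602/101)² - 73516) = -705585/(936482404/10201 - 73516) = -705585/186545688/10201 = -705585*10201/186545688 = -2399224195/62181896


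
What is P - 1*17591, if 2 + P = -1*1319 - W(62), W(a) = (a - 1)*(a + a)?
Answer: -26476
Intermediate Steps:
W(a) = 2*a*(-1 + a) (W(a) = (-1 + a)*(2*a) = 2*a*(-1 + a))
P = -8885 (P = -2 + (-1*1319 - 2*62*(-1 + 62)) = -2 + (-1319 - 2*62*61) = -2 + (-1319 - 1*7564) = -2 + (-1319 - 7564) = -2 - 8883 = -8885)
P - 1*17591 = -8885 - 1*17591 = -8885 - 17591 = -26476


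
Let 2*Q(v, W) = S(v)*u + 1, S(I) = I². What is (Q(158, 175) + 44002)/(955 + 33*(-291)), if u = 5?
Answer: -212825/17296 ≈ -12.305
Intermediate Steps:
Q(v, W) = ½ + 5*v²/2 (Q(v, W) = (v²*5 + 1)/2 = (5*v² + 1)/2 = (1 + 5*v²)/2 = ½ + 5*v²/2)
(Q(158, 175) + 44002)/(955 + 33*(-291)) = ((½ + (5/2)*158²) + 44002)/(955 + 33*(-291)) = ((½ + (5/2)*24964) + 44002)/(955 - 9603) = ((½ + 62410) + 44002)/(-8648) = (124821/2 + 44002)*(-1/8648) = (212825/2)*(-1/8648) = -212825/17296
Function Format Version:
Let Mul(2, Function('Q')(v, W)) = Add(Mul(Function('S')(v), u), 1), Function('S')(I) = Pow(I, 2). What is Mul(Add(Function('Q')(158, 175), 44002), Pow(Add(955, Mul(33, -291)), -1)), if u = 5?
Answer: Rational(-212825, 17296) ≈ -12.305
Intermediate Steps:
Function('Q')(v, W) = Add(Rational(1, 2), Mul(Rational(5, 2), Pow(v, 2))) (Function('Q')(v, W) = Mul(Rational(1, 2), Add(Mul(Pow(v, 2), 5), 1)) = Mul(Rational(1, 2), Add(Mul(5, Pow(v, 2)), 1)) = Mul(Rational(1, 2), Add(1, Mul(5, Pow(v, 2)))) = Add(Rational(1, 2), Mul(Rational(5, 2), Pow(v, 2))))
Mul(Add(Function('Q')(158, 175), 44002), Pow(Add(955, Mul(33, -291)), -1)) = Mul(Add(Add(Rational(1, 2), Mul(Rational(5, 2), Pow(158, 2))), 44002), Pow(Add(955, Mul(33, -291)), -1)) = Mul(Add(Add(Rational(1, 2), Mul(Rational(5, 2), 24964)), 44002), Pow(Add(955, -9603), -1)) = Mul(Add(Add(Rational(1, 2), 62410), 44002), Pow(-8648, -1)) = Mul(Add(Rational(124821, 2), 44002), Rational(-1, 8648)) = Mul(Rational(212825, 2), Rational(-1, 8648)) = Rational(-212825, 17296)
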